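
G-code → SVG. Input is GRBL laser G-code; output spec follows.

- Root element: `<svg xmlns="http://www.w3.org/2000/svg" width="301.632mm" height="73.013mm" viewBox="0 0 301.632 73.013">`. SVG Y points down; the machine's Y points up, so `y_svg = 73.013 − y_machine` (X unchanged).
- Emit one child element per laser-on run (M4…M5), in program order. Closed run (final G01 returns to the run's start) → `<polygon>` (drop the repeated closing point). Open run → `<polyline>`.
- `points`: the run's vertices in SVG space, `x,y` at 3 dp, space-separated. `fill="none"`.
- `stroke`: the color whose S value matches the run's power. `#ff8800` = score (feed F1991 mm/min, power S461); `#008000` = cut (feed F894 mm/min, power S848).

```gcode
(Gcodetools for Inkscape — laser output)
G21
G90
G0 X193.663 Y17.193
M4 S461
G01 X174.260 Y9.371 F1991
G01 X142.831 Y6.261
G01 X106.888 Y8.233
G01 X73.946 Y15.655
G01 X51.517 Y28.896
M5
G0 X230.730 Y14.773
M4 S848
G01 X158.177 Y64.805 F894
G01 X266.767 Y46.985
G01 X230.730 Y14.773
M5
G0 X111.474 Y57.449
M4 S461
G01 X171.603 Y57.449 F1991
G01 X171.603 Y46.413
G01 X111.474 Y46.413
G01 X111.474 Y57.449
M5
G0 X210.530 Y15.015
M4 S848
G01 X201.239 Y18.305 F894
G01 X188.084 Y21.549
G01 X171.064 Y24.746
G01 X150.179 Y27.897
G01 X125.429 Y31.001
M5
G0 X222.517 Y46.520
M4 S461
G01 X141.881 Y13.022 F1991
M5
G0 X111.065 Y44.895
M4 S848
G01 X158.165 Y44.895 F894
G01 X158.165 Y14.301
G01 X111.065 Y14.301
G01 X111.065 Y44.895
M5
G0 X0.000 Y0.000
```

Each laser-on run becomes one SVG element. Flip Y back into SVG space with y_svg = 73.013 − y_machine.

Run 1: the run's S461 means `#ff8800` (score). The run is open, so emit a `<polyline>` with points (Y-flipped): 193.663,55.820 174.260,63.642 142.831,66.752 106.888,64.780 73.946,57.358 51.517,44.117.

Run 2: power S848 maps to stroke `#008000` (cut). The run returns to its start, so emit a `<polygon>` with points (Y-flipped): 230.730,58.240 158.177,8.208 266.767,26.028.

Run 3: power S461 maps to stroke `#ff8800` (score). The run returns to its start, so emit a `<polygon>` with points (Y-flipped): 111.474,15.564 171.603,15.564 171.603,26.600 111.474,26.600.

Run 4: power S848 maps to stroke `#008000` (cut). The run is open, so emit a `<polyline>` with points (Y-flipped): 210.530,57.998 201.239,54.708 188.084,51.464 171.064,48.267 150.179,45.116 125.429,42.012.

Run 5: S461 ⇒ score layer `#ff8800`. The run is open, so emit a `<polyline>` with points (Y-flipped): 222.517,26.493 141.881,59.991.

Run 6: power S848 maps to stroke `#008000` (cut). The run returns to its start, so emit a `<polygon>` with points (Y-flipped): 111.065,28.118 158.165,28.118 158.165,58.712 111.065,58.712.

<svg xmlns="http://www.w3.org/2000/svg" width="301.632mm" height="73.013mm" viewBox="0 0 301.632 73.013">
  <polyline points="193.663,55.820 174.260,63.642 142.831,66.752 106.888,64.780 73.946,57.358 51.517,44.117" fill="none" stroke="#ff8800"/>
  <polygon points="230.730,58.240 158.177,8.208 266.767,26.028" fill="none" stroke="#008000"/>
  <polygon points="111.474,15.564 171.603,15.564 171.603,26.600 111.474,26.600" fill="none" stroke="#ff8800"/>
  <polyline points="210.530,57.998 201.239,54.708 188.084,51.464 171.064,48.267 150.179,45.116 125.429,42.012" fill="none" stroke="#008000"/>
  <polyline points="222.517,26.493 141.881,59.991" fill="none" stroke="#ff8800"/>
  <polygon points="111.065,28.118 158.165,28.118 158.165,58.712 111.065,58.712" fill="none" stroke="#008000"/>
</svg>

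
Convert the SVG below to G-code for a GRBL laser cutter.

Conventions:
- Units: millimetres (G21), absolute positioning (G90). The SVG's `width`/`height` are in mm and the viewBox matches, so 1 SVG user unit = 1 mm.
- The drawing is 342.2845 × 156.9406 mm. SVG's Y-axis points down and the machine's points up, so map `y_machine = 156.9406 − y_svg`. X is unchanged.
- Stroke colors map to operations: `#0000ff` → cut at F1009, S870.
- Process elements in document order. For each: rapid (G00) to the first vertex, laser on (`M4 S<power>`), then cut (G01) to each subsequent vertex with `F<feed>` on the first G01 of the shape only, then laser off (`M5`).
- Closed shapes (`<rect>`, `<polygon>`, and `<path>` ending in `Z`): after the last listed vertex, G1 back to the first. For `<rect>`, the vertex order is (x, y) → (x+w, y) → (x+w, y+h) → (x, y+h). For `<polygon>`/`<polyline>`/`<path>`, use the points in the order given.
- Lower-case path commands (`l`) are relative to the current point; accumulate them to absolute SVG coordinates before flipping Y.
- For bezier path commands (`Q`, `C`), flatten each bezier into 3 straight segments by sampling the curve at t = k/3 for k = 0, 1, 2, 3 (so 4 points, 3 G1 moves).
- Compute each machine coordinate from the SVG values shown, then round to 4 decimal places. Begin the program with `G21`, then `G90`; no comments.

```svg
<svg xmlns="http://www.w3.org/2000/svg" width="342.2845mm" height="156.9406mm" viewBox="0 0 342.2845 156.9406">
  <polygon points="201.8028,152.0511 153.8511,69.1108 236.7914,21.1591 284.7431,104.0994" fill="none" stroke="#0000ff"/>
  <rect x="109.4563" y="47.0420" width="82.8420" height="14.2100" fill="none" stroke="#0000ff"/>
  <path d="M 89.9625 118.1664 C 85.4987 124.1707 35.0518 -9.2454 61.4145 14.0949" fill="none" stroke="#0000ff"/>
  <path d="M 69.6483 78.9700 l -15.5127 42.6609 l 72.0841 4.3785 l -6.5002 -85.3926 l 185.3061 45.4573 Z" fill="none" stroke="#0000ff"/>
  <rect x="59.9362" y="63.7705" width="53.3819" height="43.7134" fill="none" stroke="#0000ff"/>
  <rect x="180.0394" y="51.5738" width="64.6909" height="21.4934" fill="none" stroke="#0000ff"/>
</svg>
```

G21
G90
G00 X201.8028 Y4.8895
M4 S870
G01 X153.8511 Y87.8298 F1009
G01 X236.7914 Y135.7815
G01 X284.7431 Y52.8412
G01 X201.8028 Y4.8895
M5
G00 X109.4563 Y109.8986
M4 S870
G01 X192.2983 Y109.8986 F1009
G01 X192.2983 Y95.6886
G01 X109.4563 Y95.6886
G01 X109.4563 Y109.8986
M5
G00 X89.9625 Y38.7742
M4 S870
G01 X74.7189 Y68.2739 F1009
G01 X56.1071 Y124.9034
G01 X61.4145 Y142.8457
M5
G00 X69.6483 Y77.9706
M4 S870
G01 X54.1356 Y35.3097 F1009
G01 X126.2197 Y30.9312
G01 X119.7195 Y116.3238
G01 X305.0256 Y70.8665
G01 X69.6483 Y77.9706
M5
G00 X59.9362 Y93.1701
M4 S870
G01 X113.3181 Y93.1701 F1009
G01 X113.3181 Y49.4567
G01 X59.9362 Y49.4567
G01 X59.9362 Y93.1701
M5
G00 X180.0394 Y105.3668
M4 S870
G01 X244.7303 Y105.3668 F1009
G01 X244.7303 Y83.8734
G01 X180.0394 Y83.8734
G01 X180.0394 Y105.3668
M5

viewBox `0 0 342.2845 156.9406` with mm width/height → 1 unit = 1 mm. Flip: y_m = 156.9406 − y_svg.

**Shape 1** — `<polygon>` regular polygon, stroke `#0000ff` → cut (S870, F1009). Machine vertices: (201.8028,4.8895) → (153.8511,87.8298) → (236.7914,135.7815) → (284.7431,52.8412) → (201.8028,4.8895). Closed: final G1 returns to the first vertex.

**Shape 2** — `<rect>` rectangle, stroke `#0000ff` → cut (S870, F1009). Machine vertices: (109.4563,109.8986) → (192.2983,109.8986) → (192.2983,95.6886) → (109.4563,95.6886) → (109.4563,109.8986). Closed: final G1 returns to the first vertex.

**Shape 3** — `<path>` cubic bezier, stroke `#0000ff` → cut (S870, F1009). Control points (SVG): P0=(89.9625,118.1664), P1=(85.4987,124.1707), P2=(35.0518,-9.2454), P3=(61.4145,14.0949); sampled at t=k/3. Machine vertices: (89.9625,38.7742) → (74.7189,68.2739) → (56.1071,124.9034) → (61.4145,142.8457). Open path.

**Shape 4** — `<path>` closed polygon, stroke `#0000ff` → cut (S870, F1009). Machine vertices: (69.6483,77.9706) → (54.1356,35.3097) → (126.2197,30.9312) → (119.7195,116.3238) → (305.0256,70.8665) → (69.6483,77.9706). Closed: final G1 returns to the first vertex.

**Shape 5** — `<rect>` rectangle, stroke `#0000ff` → cut (S870, F1009). Machine vertices: (59.9362,93.1701) → (113.3181,93.1701) → (113.3181,49.4567) → (59.9362,49.4567) → (59.9362,93.1701). Closed: final G1 returns to the first vertex.

**Shape 6** — `<rect>` rectangle, stroke `#0000ff` → cut (S870, F1009). Machine vertices: (180.0394,105.3668) → (244.7303,105.3668) → (244.7303,83.8734) → (180.0394,83.8734) → (180.0394,105.3668). Closed: final G1 returns to the first vertex.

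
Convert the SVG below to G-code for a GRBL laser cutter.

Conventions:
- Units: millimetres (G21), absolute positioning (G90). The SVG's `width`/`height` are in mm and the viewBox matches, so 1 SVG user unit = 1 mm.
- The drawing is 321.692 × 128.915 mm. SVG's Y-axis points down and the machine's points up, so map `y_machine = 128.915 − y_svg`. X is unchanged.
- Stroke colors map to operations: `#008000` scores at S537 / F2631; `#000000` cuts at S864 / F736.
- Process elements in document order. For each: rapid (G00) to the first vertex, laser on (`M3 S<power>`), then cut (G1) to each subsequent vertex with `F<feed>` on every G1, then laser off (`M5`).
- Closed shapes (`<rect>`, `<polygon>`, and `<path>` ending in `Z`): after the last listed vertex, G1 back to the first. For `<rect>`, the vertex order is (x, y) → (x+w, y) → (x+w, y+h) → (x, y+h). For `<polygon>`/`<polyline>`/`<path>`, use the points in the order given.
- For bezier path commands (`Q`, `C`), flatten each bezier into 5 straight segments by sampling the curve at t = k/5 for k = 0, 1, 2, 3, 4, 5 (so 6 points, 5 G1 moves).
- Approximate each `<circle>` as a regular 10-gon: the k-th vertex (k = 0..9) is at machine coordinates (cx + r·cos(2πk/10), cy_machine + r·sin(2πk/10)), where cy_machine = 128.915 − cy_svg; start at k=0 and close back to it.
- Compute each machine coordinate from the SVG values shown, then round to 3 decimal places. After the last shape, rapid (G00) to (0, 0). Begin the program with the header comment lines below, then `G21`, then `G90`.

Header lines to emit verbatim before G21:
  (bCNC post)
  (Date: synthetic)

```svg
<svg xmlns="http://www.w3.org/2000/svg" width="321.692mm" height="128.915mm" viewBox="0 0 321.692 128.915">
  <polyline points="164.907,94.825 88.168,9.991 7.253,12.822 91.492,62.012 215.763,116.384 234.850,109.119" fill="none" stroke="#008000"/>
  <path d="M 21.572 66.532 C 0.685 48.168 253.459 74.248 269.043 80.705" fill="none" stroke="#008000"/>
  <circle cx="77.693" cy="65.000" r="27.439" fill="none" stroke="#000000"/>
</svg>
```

(bCNC post)
(Date: synthetic)
G21
G90
G00 X164.907 Y34.090
M3 S537
G1 X88.168 Y118.924 F2631
G1 X7.253 Y116.093 F2631
G1 X91.492 Y66.903 F2631
G1 X215.763 Y12.531 F2631
G1 X234.850 Y19.796 F2631
M5
G00 X21.572 Y62.383
M3 S537
G1 X37.792 Y68.581 F2631
G1 X95.170 Y67.187 F2631
G1 X169.185 Y61.277 F2631
G1 X235.317 Y53.926 F2631
G1 X269.043 Y48.210 F2631
M5
G00 X105.132 Y63.915
M3 S864
G1 X99.892 Y80.043 F736
G1 X86.172 Y90.011 F736
G1 X69.214 Y90.011 F736
G1 X55.494 Y80.043 F736
G1 X50.254 Y63.915 F736
G1 X55.494 Y47.787 F736
G1 X69.214 Y37.819 F736
G1 X86.172 Y37.819 F736
G1 X99.892 Y47.787 F736
G1 X105.132 Y63.915 F736
M5
G00 X0.000 Y0.000

Since the viewBox matches the mm dimensions, user units are millimetres directly. The only transform is the Y-flip y_m = 128.915 − y_svg.

Shape 1 is a open polyline drawn with `<polyline>`. Its stroke #008000 means score at S537, F2631. After flipping Y the toolpath is (164.907,34.090) → (88.168,118.924) → (7.253,116.093) → (91.492,66.903) → (215.763,12.531) → (234.850,19.796).

Shape 2 is a cubic bezier drawn with `<path>`. Its stroke #008000 means score at S537, F2631. After flipping Y the toolpath is (21.572,62.383) → (37.792,68.581) → (95.170,67.187) → (169.185,61.277) → (235.317,53.926) → (269.043,48.210).

Shape 3 is a circle drawn with `<circle>`. Its stroke #000000 means cut at S864, F736. After flipping Y the toolpath is (105.132,63.915) → (99.892,80.043) → (86.172,90.011) → (69.214,90.011) → (55.494,80.043) → (50.254,63.915) → (55.494,47.787) → (69.214,37.819) → (86.172,37.819) → (99.892,47.787) → (105.132,63.915), returning to the start.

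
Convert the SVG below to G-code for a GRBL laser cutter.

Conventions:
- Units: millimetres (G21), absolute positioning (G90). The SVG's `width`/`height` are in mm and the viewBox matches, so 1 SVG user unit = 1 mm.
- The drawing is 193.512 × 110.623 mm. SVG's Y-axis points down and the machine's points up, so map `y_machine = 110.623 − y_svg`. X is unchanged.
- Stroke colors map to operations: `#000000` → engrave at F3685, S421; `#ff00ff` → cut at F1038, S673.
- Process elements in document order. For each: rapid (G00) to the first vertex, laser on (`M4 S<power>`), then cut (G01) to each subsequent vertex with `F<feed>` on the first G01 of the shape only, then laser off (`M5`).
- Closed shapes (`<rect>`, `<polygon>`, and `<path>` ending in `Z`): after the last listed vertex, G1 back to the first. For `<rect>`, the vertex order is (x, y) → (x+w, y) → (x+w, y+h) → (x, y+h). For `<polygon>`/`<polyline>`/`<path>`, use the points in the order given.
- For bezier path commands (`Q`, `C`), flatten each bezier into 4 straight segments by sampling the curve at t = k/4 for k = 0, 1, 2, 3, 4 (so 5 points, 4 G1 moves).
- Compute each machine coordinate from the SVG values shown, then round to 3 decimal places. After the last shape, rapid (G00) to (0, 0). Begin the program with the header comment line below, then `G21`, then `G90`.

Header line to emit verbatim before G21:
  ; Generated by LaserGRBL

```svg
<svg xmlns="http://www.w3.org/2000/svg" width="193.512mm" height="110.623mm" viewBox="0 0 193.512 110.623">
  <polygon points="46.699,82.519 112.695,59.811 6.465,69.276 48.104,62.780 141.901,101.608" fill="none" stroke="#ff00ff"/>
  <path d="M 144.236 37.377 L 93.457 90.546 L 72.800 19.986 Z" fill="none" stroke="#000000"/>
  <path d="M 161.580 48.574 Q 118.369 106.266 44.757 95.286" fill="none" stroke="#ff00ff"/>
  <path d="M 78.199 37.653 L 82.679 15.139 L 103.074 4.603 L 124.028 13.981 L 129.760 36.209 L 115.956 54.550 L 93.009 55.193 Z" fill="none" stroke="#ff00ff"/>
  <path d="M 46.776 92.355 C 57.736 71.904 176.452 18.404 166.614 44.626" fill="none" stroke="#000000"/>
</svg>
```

Since the viewBox matches the mm dimensions, user units are millimetres directly. The only transform is the Y-flip y_m = 110.623 − y_svg.

Shape 1 is a closed polygon drawn with `<polygon>`. Its stroke #ff00ff means cut at S673, F1038. After flipping Y the toolpath is (46.699,28.104) → (112.695,50.812) → (6.465,41.347) → (48.104,47.843) → (141.901,9.015) → (46.699,28.104), returning to the start.

Shape 2 is a regular polygon drawn with `<path>`. Its stroke #000000 means engrave at S421, F3685. After flipping Y the toolpath is (144.236,73.246) → (93.457,20.077) → (72.800,90.637) → (144.236,73.246), returning to the start.

Shape 3 is a quadratic bezier drawn with `<path>`. Its stroke #ff00ff means cut at S673, F1038. After flipping Y the toolpath is (161.580,62.049) → (138.074,37.495) → (110.769,21.525) → (79.663,14.139) → (44.757,15.337).

Shape 4 is a regular polygon drawn with `<path>`. Its stroke #ff00ff means cut at S673, F1038. After flipping Y the toolpath is (78.199,72.970) → (82.679,95.484) → (103.074,106.020) → (124.028,96.642) → (129.760,74.414) → (115.956,56.073) → (93.009,55.430) → (78.199,72.970), returning to the start.

Shape 5 is a cubic bezier drawn with `<path>`. Its stroke #000000 means engrave at S421, F3685. After flipping Y the toolpath is (46.776,18.268) → (71.508,38.041) → (114.494,59.635) → (153.581,72.478) → (166.614,65.997).

; Generated by LaserGRBL
G21
G90
G00 X46.699 Y28.104
M4 S673
G01 X112.695 Y50.812 F1038
G01 X6.465 Y41.347
G01 X48.104 Y47.843
G01 X141.901 Y9.015
G01 X46.699 Y28.104
M5
G00 X144.236 Y73.246
M4 S421
G01 X93.457 Y20.077 F3685
G01 X72.800 Y90.637
G01 X144.236 Y73.246
M5
G00 X161.580 Y62.049
M4 S673
G01 X138.074 Y37.495 F1038
G01 X110.769 Y21.525
G01 X79.663 Y14.139
G01 X44.757 Y15.337
M5
G00 X78.199 Y72.970
M4 S673
G01 X82.679 Y95.484 F1038
G01 X103.074 Y106.020
G01 X124.028 Y96.642
G01 X129.760 Y74.414
G01 X115.956 Y56.073
G01 X93.009 Y55.430
G01 X78.199 Y72.970
M5
G00 X46.776 Y18.268
M4 S421
G01 X71.508 Y38.041 F3685
G01 X114.494 Y59.635
G01 X153.581 Y72.478
G01 X166.614 Y65.997
M5
G00 X0.000 Y0.000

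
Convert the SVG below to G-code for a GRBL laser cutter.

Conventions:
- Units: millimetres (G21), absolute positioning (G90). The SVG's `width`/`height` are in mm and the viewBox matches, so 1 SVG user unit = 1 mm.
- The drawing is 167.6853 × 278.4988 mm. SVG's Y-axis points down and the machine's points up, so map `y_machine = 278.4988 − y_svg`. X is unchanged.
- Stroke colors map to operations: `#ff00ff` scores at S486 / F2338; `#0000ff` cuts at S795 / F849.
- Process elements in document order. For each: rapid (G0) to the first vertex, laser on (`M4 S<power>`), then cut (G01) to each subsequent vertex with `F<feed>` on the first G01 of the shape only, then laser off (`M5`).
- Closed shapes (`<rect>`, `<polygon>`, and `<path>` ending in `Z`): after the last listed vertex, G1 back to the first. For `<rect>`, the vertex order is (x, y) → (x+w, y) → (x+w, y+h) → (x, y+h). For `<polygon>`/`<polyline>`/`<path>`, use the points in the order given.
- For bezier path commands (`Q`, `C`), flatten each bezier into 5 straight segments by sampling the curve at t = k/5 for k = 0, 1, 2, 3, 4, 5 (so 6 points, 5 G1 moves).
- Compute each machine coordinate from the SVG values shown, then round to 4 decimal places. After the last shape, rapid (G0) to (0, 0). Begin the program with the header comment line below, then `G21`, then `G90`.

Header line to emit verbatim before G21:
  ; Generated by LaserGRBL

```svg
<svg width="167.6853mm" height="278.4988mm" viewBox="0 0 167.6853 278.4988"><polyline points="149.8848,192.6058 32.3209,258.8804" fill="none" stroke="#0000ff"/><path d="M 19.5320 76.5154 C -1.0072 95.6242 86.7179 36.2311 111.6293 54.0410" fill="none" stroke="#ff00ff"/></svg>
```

; Generated by LaserGRBL
G21
G90
G0 X149.8848 Y85.8930
M4 S795
G01 X32.3209 Y19.6184 F849
M5
G0 X19.5320 Y201.9834
M4 S486
G01 X18.8316 Y198.6927 F2338
G01 X35.9028 Y206.7686
G01 X62.5340 Y218.7374
G01 X90.5134 Y227.1250
G01 X111.6293 Y224.4578
M5
G0 X0.0000 Y0.0000

viewBox `0 0 167.6853 278.4988` with mm width/height → 1 unit = 1 mm. Flip: y_m = 278.4988 − y_svg.

**Shape 1** — `<polyline>` line segment, stroke `#0000ff` → cut (S795, F849). Machine vertices: (149.8848,85.8930) → (32.3209,19.6184). Open path.

**Shape 2** — `<path>` cubic bezier, stroke `#ff00ff` → score (S486, F2338). Control points (SVG): P0=(19.5320,76.5154), P1=(-1.0072,95.6242), P2=(86.7179,36.2311), P3=(111.6293,54.0410); sampled at t=k/5. Machine vertices: (19.5320,201.9834) → (18.8316,198.6927) → (35.9028,206.7686) → (62.5340,218.7374) → (90.5134,227.1250) → (111.6293,224.4578). Open path.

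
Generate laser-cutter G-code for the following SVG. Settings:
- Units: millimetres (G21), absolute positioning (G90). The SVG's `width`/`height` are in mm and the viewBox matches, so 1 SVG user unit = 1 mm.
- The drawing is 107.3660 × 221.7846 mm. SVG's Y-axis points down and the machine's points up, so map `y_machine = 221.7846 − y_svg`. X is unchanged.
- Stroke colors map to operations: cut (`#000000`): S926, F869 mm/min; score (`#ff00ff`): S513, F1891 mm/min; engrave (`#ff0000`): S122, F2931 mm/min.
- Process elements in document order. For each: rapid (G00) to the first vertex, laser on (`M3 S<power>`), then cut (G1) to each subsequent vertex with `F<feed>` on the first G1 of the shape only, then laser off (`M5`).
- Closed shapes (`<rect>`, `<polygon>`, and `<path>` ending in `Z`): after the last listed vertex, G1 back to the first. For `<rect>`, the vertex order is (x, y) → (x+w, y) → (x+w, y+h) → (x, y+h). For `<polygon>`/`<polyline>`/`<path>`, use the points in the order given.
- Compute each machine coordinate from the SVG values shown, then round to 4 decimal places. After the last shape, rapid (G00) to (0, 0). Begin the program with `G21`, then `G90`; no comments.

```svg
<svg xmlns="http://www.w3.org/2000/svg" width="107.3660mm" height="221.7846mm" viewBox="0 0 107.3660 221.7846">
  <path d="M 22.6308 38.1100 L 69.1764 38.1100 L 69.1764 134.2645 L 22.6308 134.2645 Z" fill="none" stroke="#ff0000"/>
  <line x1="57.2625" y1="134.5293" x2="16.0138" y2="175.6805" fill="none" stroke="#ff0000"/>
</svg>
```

1 u = 1 mm; y_m = 221.7846 − y.

[1] `<path>` rectangle, #ff0000→engrave S122 F2931: (22.6308,183.6746) → (69.1764,183.6746) → (69.1764,87.5201) → (22.6308,87.5201) → (22.6308,183.6746) (closed)

[2] `<line>` line segment, #ff0000→engrave S122 F2931: (57.2625,87.2553) → (16.0138,46.1041)

G21
G90
G00 X22.6308 Y183.6746
M3 S122
G1 X69.1764 Y183.6746 F2931
G1 X69.1764 Y87.5201
G1 X22.6308 Y87.5201
G1 X22.6308 Y183.6746
M5
G00 X57.2625 Y87.2553
M3 S122
G1 X16.0138 Y46.1041 F2931
M5
G00 X0.0000 Y0.0000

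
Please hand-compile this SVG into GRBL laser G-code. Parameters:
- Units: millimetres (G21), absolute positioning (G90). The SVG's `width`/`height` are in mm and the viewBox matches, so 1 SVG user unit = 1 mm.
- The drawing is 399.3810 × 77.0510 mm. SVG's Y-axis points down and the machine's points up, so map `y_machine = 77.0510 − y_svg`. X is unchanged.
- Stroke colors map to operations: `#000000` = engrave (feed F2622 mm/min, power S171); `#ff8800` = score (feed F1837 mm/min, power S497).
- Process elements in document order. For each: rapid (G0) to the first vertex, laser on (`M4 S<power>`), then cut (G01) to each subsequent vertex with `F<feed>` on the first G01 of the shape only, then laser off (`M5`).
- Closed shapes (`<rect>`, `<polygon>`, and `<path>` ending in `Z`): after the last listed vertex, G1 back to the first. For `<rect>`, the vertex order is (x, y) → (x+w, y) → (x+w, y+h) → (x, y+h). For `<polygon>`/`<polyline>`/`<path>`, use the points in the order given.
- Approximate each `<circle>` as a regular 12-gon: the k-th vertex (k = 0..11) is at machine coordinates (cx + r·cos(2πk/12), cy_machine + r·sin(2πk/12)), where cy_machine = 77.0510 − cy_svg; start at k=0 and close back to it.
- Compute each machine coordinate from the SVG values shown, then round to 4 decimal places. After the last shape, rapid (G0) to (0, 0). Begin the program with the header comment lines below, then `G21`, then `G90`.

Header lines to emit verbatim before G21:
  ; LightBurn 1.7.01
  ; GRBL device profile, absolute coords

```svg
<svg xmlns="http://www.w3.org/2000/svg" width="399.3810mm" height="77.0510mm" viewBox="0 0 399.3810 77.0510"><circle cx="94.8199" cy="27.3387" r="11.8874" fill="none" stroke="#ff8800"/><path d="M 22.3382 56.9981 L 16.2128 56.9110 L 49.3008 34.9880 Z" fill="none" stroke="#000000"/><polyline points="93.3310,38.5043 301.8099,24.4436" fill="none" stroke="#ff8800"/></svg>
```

; LightBurn 1.7.01
; GRBL device profile, absolute coords
G21
G90
G0 X106.7073 Y49.7123
M4 S497
G01 X105.1147 Y55.6560 F1837
G01 X100.7636 Y60.0071
G01 X94.8199 Y61.5997
G01 X88.8762 Y60.0071
G01 X84.5251 Y55.6560
G01 X82.9325 Y49.7123
G01 X84.5251 Y43.7686
G01 X88.8762 Y39.4175
G01 X94.8199 Y37.8249
G01 X100.7636 Y39.4175
G01 X105.1147 Y43.7686
G01 X106.7073 Y49.7123
M5
G0 X22.3382 Y20.0529
M4 S171
G01 X16.2128 Y20.1400 F2622
G01 X49.3008 Y42.0630
G01 X22.3382 Y20.0529
M5
G0 X93.3310 Y38.5467
M4 S497
G01 X301.8099 Y52.6074 F1837
M5
G0 X0.0000 Y0.0000

1 u = 1 mm; y_m = 77.0510 − y.

[1] `<circle>` circle, #ff8800→score S497 F1837: (106.7073,49.7123) → (105.1147,55.6560) → (100.7636,60.0071) → (94.8199,61.5997) → (88.8762,60.0071) → (84.5251,55.6560) → (82.9325,49.7123) → (84.5251,43.7686) → (88.8762,39.4175) → (94.8199,37.8249) → (100.7636,39.4175) → (105.1147,43.7686) → (106.7073,49.7123) (closed)

[2] `<path>` closed polygon, #000000→engrave S171 F2622: (22.3382,20.0529) → (16.2128,20.1400) → (49.3008,42.0630) → (22.3382,20.0529) (closed)

[3] `<polyline>` line segment, #ff8800→score S497 F1837: (93.3310,38.5467) → (301.8099,52.6074)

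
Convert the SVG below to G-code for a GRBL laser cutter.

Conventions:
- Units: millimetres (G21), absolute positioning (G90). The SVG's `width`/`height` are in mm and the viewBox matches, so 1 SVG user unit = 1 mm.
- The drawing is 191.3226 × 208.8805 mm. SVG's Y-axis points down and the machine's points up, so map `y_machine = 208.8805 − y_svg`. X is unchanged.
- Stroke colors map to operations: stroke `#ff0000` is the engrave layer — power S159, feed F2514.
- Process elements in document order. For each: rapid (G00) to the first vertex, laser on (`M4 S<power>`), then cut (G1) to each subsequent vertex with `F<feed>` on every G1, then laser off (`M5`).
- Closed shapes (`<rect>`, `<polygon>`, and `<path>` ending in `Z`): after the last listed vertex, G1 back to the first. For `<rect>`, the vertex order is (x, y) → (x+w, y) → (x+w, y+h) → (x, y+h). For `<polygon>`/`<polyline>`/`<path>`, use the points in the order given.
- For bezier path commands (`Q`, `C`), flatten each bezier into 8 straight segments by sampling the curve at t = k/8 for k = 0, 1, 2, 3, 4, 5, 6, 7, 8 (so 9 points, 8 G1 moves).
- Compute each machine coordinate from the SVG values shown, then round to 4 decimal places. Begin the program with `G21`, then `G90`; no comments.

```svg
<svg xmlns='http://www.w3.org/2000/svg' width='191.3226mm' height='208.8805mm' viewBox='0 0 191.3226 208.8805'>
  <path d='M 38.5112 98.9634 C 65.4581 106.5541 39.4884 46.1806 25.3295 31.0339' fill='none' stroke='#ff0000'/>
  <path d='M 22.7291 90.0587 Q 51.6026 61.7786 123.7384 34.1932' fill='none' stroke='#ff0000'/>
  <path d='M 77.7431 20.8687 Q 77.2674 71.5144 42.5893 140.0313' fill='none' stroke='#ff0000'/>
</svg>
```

G21
G90
G00 X38.5112 Y109.9171
M4 S159
G1 X46.2622 Y110.0353 F2514
G1 X49.8109 Y115.1988 F2514
G1 X49.9156 Y124.0809 F2514
G1 X47.3350 Y135.3553 F2514
G1 X42.8276 Y147.6956 F2514
G1 X37.1518 Y159.7752 F2514
G1 X31.0663 Y170.2677 F2514
G1 X25.3295 Y177.8466 F2514
M5
G00 X22.7291 Y118.8218
M4 S159
G1 X30.6234 Y125.8810 F2514
G1 X39.8697 Y132.9184 F2514
G1 X50.4680 Y139.9342 F2514
G1 X62.4182 Y146.9282 F2514
G1 X75.7203 Y153.9006 F2514
G1 X90.3744 Y160.8512 F2514
G1 X106.3804 Y167.7801 F2514
G1 X123.7384 Y174.6873 F2514
M5
G00 X77.7431 Y188.0118
M4 S159
G1 X77.0898 Y175.0711 F2514
G1 X75.3676 Y161.5720 F2514
G1 X72.5766 Y147.5144 F2514
G1 X68.7168 Y132.8983 F2514
G1 X63.7882 Y117.7237 F2514
G1 X57.7907 Y101.9907 F2514
G1 X50.7244 Y85.6992 F2514
G1 X42.5893 Y68.8492 F2514
M5

viewBox `0 0 191.3226 208.8805` with mm width/height → 1 unit = 1 mm. Flip: y_m = 208.8805 − y_svg.

**Shape 1** — `<path>` cubic bezier, stroke `#ff0000` → engrave (S159, F2514). Control points (SVG): P0=(38.5112,98.9634), P1=(65.4581,106.5541), P2=(39.4884,46.1806), P3=(25.3295,31.0339); sampled at t=k/8. Machine vertices: (38.5112,109.9171) → (46.2622,110.0353) → (49.8109,115.1988) → (49.9156,124.0809) → (47.3350,135.3553) → (42.8276,147.6956) → (37.1518,159.7752) → (31.0663,170.2677) → (25.3295,177.8466). Open path.

**Shape 2** — `<path>` quadratic bezier, stroke `#ff0000` → engrave (S159, F2514). Control points (SVG): P0=(22.7291,90.0587), P1=(51.6026,61.7786), P2=(123.7384,34.1932); sampled at t=k/8. Machine vertices: (22.7291,118.8218) → (30.6234,125.8810) → (39.8697,132.9184) → (50.4680,139.9342) → (62.4182,146.9282) → (75.7203,153.9006) → (90.3744,160.8512) → (106.3804,167.7801) → (123.7384,174.6873). Open path.

**Shape 3** — `<path>` quadratic bezier, stroke `#ff0000` → engrave (S159, F2514). Control points (SVG): P0=(77.7431,20.8687), P1=(77.2674,71.5144), P2=(42.5893,140.0313); sampled at t=k/8. Machine vertices: (77.7431,188.0118) → (77.0898,175.0711) → (75.3676,161.5720) → (72.5766,147.5144) → (68.7168,132.8983) → (63.7882,117.7237) → (57.7907,101.9907) → (50.7244,85.6992) → (42.5893,68.8492). Open path.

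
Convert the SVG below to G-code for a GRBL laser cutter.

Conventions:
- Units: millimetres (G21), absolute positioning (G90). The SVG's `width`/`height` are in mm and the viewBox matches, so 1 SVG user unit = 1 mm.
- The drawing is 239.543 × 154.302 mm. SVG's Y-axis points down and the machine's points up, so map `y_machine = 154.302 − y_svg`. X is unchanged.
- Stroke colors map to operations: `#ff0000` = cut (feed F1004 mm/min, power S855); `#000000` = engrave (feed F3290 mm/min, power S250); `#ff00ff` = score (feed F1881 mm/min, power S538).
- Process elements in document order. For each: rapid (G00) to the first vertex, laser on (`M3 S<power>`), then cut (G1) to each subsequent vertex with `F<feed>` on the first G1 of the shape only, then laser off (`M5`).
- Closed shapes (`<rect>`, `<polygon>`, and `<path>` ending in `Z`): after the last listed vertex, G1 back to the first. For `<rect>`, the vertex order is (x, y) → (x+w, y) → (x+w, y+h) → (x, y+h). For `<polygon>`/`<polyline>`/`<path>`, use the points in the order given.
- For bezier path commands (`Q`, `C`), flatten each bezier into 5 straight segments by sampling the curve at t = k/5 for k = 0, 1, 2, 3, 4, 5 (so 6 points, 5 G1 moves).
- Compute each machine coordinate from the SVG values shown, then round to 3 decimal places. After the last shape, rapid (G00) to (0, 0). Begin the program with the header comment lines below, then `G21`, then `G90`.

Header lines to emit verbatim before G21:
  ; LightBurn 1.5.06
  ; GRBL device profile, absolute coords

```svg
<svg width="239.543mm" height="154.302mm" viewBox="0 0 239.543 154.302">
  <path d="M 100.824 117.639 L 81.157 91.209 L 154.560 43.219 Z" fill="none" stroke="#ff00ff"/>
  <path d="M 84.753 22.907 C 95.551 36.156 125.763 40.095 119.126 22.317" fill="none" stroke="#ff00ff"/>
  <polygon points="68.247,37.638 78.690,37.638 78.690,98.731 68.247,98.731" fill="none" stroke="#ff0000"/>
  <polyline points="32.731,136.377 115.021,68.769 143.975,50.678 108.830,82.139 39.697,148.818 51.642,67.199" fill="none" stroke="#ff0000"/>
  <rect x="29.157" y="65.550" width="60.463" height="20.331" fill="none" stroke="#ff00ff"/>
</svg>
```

; LightBurn 1.5.06
; GRBL device profile, absolute coords
G21
G90
G00 X100.824 Y36.663
M3 S538
G1 X81.157 Y63.093 F1881
G1 X154.560 Y111.083
G1 X100.824 Y36.663
M5
G00 X84.753 Y131.395
M3 S538
G1 X93.111 Y124.662 F1881
G1 X103.428 Y120.759
G1 X113.004 Y120.282
G1 X119.136 Y123.825
G1 X119.126 Y131.985
M5
G00 X68.247 Y116.664
M3 S855
G1 X78.690 Y116.664 F1004
G1 X78.690 Y55.571
G1 X68.247 Y55.571
G1 X68.247 Y116.664
M5
G00 X32.731 Y17.925
M3 S855
G1 X115.021 Y85.533 F1004
G1 X143.975 Y103.624
G1 X108.830 Y72.163
G1 X39.697 Y5.484
G1 X51.642 Y87.103
M5
G00 X29.157 Y88.752
M3 S538
G1 X89.620 Y88.752 F1881
G1 X89.620 Y68.421
G1 X29.157 Y68.421
G1 X29.157 Y88.752
M5
G00 X0.000 Y0.000

viewBox `0 0 239.543 154.302` with mm width/height → 1 unit = 1 mm. Flip: y_m = 154.302 − y_svg.

**Shape 1** — `<path>` closed polygon, stroke `#ff00ff` → score (S538, F1881). Machine vertices: (100.824,36.663) → (81.157,63.093) → (154.560,111.083) → (100.824,36.663). Closed: final G1 returns to the first vertex.

**Shape 2** — `<path>` cubic bezier, stroke `#ff00ff` → score (S538, F1881). Control points (SVG): P0=(84.753,22.907), P1=(95.551,36.156), P2=(125.763,40.095), P3=(119.126,22.317); sampled at t=k/5. Machine vertices: (84.753,131.395) → (93.111,124.662) → (103.428,120.759) → (113.004,120.282) → (119.136,123.825) → (119.126,131.985). Open path.

**Shape 3** — `<polygon>` rectangle, stroke `#ff0000` → cut (S855, F1004). Machine vertices: (68.247,116.664) → (78.690,116.664) → (78.690,55.571) → (68.247,55.571) → (68.247,116.664). Closed: final G1 returns to the first vertex.

**Shape 4** — `<polyline>` open polyline, stroke `#ff0000` → cut (S855, F1004). Machine vertices: (32.731,17.925) → (115.021,85.533) → (143.975,103.624) → (108.830,72.163) → (39.697,5.484) → (51.642,87.103). Open path.

**Shape 5** — `<rect>` rectangle, stroke `#ff00ff` → score (S538, F1881). Machine vertices: (29.157,88.752) → (89.620,88.752) → (89.620,68.421) → (29.157,68.421) → (29.157,88.752). Closed: final G1 returns to the first vertex.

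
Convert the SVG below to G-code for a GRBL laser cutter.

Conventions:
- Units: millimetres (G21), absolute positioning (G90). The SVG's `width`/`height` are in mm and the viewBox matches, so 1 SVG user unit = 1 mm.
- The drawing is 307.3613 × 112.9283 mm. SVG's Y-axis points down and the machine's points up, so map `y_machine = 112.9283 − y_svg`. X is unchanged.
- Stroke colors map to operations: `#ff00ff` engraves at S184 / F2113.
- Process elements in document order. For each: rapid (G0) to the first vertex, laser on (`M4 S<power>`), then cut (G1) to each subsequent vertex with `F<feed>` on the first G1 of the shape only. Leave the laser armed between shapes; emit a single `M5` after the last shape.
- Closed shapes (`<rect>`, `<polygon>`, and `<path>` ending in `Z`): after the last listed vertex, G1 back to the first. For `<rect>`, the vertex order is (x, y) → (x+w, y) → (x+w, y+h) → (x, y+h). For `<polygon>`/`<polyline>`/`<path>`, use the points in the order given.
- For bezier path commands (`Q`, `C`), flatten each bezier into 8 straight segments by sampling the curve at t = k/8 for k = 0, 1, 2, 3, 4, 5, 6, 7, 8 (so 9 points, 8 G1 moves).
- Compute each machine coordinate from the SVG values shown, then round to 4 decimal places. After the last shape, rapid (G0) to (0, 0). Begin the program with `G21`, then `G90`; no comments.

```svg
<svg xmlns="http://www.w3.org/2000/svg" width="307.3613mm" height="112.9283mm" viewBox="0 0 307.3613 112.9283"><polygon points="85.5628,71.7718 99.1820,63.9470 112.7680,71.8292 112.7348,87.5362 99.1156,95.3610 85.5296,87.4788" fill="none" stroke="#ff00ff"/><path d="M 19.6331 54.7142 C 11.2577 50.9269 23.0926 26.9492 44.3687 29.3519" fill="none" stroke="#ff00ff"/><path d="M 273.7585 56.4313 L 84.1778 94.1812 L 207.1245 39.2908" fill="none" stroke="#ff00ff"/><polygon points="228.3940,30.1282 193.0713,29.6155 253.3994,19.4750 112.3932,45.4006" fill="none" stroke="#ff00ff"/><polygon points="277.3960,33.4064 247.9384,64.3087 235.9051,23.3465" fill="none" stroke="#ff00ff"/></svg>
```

1 u = 1 mm; y_m = 112.9283 − y.

[1] `<polygon>` regular polygon, #ff00ff→engrave S184 F2113: (85.5628,41.1565) → (99.1820,48.9813) → (112.7680,41.0991) → (112.7348,25.3921) → (99.1156,17.5673) → (85.5296,25.4495) → (85.5628,41.1565) (closed)

[2] `<path>` cubic bezier, #ff00ff→engrave S184 F2113: (19.6331,58.2141) → (17.4186,60.4898) → (16.9727,64.1126) → (18.1691,68.5368) → (20.8816,73.2165) → (24.9840,77.6061) → (30.3501,81.1598) → (36.8538,83.3318) → (44.3687,83.5764)

[3] `<path>` open polyline, #ff00ff→engrave S184 F2113: (273.7585,56.4970) → (84.1778,18.7471) → (207.1245,73.6375)

[4] `<polygon>` closed polygon, #ff00ff→engrave S184 F2113: (228.3940,82.8001) → (193.0713,83.3128) → (253.3994,93.4533) → (112.3932,67.5277) → (228.3940,82.8001) (closed)

[5] `<polygon>` regular polygon, #ff00ff→engrave S184 F2113: (277.3960,79.5219) → (247.9384,48.6196) → (235.9051,89.5818) → (277.3960,79.5219) (closed)

G21
G90
G0 X85.5628 Y41.1565
M4 S184
G1 X99.1820 Y48.9813 F2113
G1 X112.7680 Y41.0991
G1 X112.7348 Y25.3921
G1 X99.1156 Y17.5673
G1 X85.5296 Y25.4495
G1 X85.5628 Y41.1565
G0 X19.6331 Y58.2141
M4 S184
G1 X17.4186 Y60.4898 F2113
G1 X16.9727 Y64.1126
G1 X18.1691 Y68.5368
G1 X20.8816 Y73.2165
G1 X24.9840 Y77.6061
G1 X30.3501 Y81.1598
G1 X36.8538 Y83.3318
G1 X44.3687 Y83.5764
G0 X273.7585 Y56.4970
M4 S184
G1 X84.1778 Y18.7471 F2113
G1 X207.1245 Y73.6375
G0 X228.3940 Y82.8001
M4 S184
G1 X193.0713 Y83.3128 F2113
G1 X253.3994 Y93.4533
G1 X112.3932 Y67.5277
G1 X228.3940 Y82.8001
G0 X277.3960 Y79.5219
M4 S184
G1 X247.9384 Y48.6196 F2113
G1 X235.9051 Y89.5818
G1 X277.3960 Y79.5219
M5
G0 X0.0000 Y0.0000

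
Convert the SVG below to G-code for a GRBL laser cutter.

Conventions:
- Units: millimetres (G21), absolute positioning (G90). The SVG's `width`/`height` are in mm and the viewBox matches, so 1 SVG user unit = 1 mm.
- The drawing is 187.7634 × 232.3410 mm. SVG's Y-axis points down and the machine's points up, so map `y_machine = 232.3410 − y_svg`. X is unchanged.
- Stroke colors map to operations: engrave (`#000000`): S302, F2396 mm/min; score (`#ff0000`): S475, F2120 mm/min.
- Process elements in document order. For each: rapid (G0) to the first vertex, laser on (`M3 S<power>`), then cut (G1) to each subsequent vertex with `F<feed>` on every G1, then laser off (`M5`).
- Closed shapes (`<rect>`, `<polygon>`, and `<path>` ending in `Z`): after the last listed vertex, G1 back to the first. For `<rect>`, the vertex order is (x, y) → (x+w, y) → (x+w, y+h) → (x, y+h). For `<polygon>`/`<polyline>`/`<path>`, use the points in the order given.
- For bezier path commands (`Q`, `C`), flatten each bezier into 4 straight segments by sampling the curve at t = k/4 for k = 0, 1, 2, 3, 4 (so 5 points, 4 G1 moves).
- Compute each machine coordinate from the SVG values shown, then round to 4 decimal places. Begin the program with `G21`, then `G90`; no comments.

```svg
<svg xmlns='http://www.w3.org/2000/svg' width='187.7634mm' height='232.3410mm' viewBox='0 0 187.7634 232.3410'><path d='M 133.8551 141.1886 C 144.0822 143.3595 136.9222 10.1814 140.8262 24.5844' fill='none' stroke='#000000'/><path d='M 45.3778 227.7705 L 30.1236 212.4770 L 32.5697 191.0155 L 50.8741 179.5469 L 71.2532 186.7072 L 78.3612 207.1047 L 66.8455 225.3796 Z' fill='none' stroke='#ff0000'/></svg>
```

1 u = 1 mm; y_m = 232.3410 − y.

[1] `<path>` cubic bezier, #000000→engrave S302 F2396: (133.8551,91.1524) → (138.7099,110.4814) → (139.7118,154.0415) → (139.5282,195.3082) → (140.8262,207.7566)

[2] `<path>` regular polygon, #ff0000→score S475 F2120: (45.3778,4.5705) → (30.1236,19.8640) → (32.5697,41.3255) → (50.8741,52.7941) → (71.2532,45.6338) → (78.3612,25.2363) → (66.8455,6.9614) → (45.3778,4.5705) (closed)

G21
G90
G0 X133.8551 Y91.1524
M3 S302
G1 X138.7099 Y110.4814 F2396
G1 X139.7118 Y154.0415 F2396
G1 X139.5282 Y195.3082 F2396
G1 X140.8262 Y207.7566 F2396
M5
G0 X45.3778 Y4.5705
M3 S475
G1 X30.1236 Y19.8640 F2120
G1 X32.5697 Y41.3255 F2120
G1 X50.8741 Y52.7941 F2120
G1 X71.2532 Y45.6338 F2120
G1 X78.3612 Y25.2363 F2120
G1 X66.8455 Y6.9614 F2120
G1 X45.3778 Y4.5705 F2120
M5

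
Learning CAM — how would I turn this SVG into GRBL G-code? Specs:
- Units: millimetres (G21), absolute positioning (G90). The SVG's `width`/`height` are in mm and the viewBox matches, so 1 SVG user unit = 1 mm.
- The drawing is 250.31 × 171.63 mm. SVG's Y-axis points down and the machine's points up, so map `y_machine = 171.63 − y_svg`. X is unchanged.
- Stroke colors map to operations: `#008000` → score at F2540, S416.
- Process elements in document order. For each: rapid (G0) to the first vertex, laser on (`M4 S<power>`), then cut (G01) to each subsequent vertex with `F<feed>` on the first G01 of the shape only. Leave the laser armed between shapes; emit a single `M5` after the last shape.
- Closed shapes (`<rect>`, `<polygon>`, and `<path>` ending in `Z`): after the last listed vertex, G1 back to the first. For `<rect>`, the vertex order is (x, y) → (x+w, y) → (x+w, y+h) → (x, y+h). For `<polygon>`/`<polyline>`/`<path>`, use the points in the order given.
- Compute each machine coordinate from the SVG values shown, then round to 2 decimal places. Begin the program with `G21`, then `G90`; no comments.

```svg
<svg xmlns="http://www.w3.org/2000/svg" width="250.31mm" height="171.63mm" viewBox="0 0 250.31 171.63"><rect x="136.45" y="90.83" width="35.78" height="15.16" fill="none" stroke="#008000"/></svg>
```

G21
G90
G0 X136.45 Y80.80
M4 S416
G01 X172.23 Y80.80 F2540
G01 X172.23 Y65.64
G01 X136.45 Y65.64
G01 X136.45 Y80.80
M5

1 u = 1 mm; y_m = 171.63 − y.

[1] `<rect>` rectangle, #008000→score S416 F2540: (136.45,80.80) → (172.23,80.80) → (172.23,65.64) → (136.45,65.64) → (136.45,80.80) (closed)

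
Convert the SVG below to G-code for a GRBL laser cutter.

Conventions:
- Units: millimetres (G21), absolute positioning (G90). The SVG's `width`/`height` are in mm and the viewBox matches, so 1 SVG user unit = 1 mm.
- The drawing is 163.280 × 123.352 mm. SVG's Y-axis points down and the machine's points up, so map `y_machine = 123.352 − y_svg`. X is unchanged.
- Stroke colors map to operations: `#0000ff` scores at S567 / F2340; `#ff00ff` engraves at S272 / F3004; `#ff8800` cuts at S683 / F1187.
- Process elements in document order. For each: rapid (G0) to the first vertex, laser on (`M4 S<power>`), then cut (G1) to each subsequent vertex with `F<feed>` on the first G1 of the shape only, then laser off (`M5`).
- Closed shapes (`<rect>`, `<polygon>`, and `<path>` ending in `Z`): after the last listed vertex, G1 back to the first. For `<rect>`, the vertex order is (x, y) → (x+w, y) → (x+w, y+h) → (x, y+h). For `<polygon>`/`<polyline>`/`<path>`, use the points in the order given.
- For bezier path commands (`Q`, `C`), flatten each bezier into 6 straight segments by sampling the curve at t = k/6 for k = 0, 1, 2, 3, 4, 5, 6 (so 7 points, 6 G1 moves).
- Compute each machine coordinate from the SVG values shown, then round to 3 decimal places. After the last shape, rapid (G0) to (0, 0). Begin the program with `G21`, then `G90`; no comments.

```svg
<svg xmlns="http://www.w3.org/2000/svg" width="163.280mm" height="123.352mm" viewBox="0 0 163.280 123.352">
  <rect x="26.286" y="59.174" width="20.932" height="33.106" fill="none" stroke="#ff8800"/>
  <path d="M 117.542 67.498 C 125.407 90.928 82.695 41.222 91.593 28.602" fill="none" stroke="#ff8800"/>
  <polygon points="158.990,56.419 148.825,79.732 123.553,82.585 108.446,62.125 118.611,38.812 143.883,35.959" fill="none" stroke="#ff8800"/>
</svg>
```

G21
G90
G0 X26.286 Y64.178
M4 S683
G1 X47.218 Y64.178 F1187
G1 X47.218 Y31.072
G1 X26.286 Y31.072
G1 X26.286 Y64.178
M5
G0 X117.542 Y55.854
M4 S683
G1 X117.733 Y49.723 F1187
G1 X112.333 Y52.720
G1 X104.180 Y61.783
G1 X96.114 Y73.850
G1 X90.972 Y85.860
G1 X91.593 Y94.750
M5
G0 X158.990 Y66.933
M4 S683
G1 X148.825 Y43.620 F1187
G1 X123.553 Y40.767
G1 X108.446 Y61.227
G1 X118.611 Y84.540
G1 X143.883 Y87.393
G1 X158.990 Y66.933
M5
G0 X0.000 Y0.000

viewBox `0 0 163.280 123.352` with mm width/height → 1 unit = 1 mm. Flip: y_m = 123.352 − y_svg.

**Shape 1** — `<rect>` rectangle, stroke `#ff8800` → cut (S683, F1187). Machine vertices: (26.286,64.178) → (47.218,64.178) → (47.218,31.072) → (26.286,31.072) → (26.286,64.178). Closed: final G1 returns to the first vertex.

**Shape 2** — `<path>` cubic bezier, stroke `#ff8800` → cut (S683, F1187). Control points (SVG): P0=(117.542,67.498), P1=(125.407,90.928), P2=(82.695,41.222), P3=(91.593,28.602); sampled at t=k/6. Machine vertices: (117.542,55.854) → (117.733,49.723) → (112.333,52.720) → (104.180,61.783) → (96.114,73.850) → (90.972,85.860) → (91.593,94.750). Open path.

**Shape 3** — `<polygon>` regular polygon, stroke `#ff8800` → cut (S683, F1187). Machine vertices: (158.990,66.933) → (148.825,43.620) → (123.553,40.767) → (108.446,61.227) → (118.611,84.540) → (143.883,87.393) → (158.990,66.933). Closed: final G1 returns to the first vertex.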